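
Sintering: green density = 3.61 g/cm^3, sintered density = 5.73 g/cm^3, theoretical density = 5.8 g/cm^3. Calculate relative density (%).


Relative = 5.73 / 5.8 * 100 = 98.8%

98.8


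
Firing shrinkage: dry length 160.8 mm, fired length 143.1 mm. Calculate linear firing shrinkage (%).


FS = (160.8 - 143.1) / 160.8 * 100 = 11.01%

11.01


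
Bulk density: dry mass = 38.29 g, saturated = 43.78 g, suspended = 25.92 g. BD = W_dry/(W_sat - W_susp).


BD = 38.29 / (43.78 - 25.92) = 38.29 / 17.86 = 2.144 g/cm^3

2.144


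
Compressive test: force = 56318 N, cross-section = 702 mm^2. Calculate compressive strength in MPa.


CS = 56318 / 702 = 80.2 MPa

80.2


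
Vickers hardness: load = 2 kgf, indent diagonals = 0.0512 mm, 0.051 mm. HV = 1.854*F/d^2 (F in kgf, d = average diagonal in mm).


d_avg = (0.0512+0.051)/2 = 0.0511 mm
HV = 1.854*2/0.0511^2 = 1420

1420


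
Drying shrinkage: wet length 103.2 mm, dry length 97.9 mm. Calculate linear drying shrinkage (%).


DS = (103.2 - 97.9) / 103.2 * 100 = 5.14%

5.14


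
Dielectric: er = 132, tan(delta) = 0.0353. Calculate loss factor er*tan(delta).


Loss = 132 * 0.0353 = 4.66

4.66


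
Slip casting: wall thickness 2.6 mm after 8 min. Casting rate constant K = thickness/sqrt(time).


K = 2.6 / sqrt(8) = 2.6 / 2.8284 = 0.919 mm/min^0.5

0.919


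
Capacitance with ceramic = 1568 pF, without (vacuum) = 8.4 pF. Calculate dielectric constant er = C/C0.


er = 1568 / 8.4 = 186.67

186.67


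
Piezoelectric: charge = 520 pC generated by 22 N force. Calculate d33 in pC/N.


d33 = 520 / 22 = 23.6 pC/N

23.6


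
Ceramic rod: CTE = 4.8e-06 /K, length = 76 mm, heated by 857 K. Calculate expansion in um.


dL = 4.8e-06 * 76 * 857 * 1000 = 312.634 um

312.634


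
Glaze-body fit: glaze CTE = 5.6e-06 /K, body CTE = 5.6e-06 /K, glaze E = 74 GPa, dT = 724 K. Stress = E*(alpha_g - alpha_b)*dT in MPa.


Stress = 74*1000*(5.6e-06 - 5.6e-06)*724 = 0.0 MPa

0.0


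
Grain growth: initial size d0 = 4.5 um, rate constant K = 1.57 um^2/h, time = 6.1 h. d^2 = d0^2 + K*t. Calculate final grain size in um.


d^2 = 4.5^2 + 1.57*6.1 = 29.827
d = sqrt(29.827) = 5.46 um

5.46


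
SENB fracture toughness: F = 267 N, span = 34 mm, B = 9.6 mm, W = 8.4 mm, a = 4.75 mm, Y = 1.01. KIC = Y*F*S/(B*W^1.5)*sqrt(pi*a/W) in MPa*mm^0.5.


KIC = 1.01*267*34/(9.6*8.4^1.5)*sqrt(pi*4.75/8.4) = 52.29

52.29


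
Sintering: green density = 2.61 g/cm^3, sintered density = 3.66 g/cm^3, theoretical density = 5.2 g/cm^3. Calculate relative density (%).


Relative = 3.66 / 5.2 * 100 = 70.4%

70.4


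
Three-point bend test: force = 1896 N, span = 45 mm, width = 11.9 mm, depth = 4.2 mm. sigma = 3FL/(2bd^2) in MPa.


sigma = 3*1896*45/(2*11.9*4.2^2) = 609.7 MPa

609.7


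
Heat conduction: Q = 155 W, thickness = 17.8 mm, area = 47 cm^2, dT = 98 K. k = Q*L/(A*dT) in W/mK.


k = 155*17.8/1000/(47/10000*98) = 5.99 W/mK

5.99


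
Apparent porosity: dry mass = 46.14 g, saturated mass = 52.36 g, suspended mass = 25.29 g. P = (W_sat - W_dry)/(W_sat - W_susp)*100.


P = (52.36 - 46.14) / (52.36 - 25.29) * 100 = 6.22 / 27.07 * 100 = 23.0%

23.0


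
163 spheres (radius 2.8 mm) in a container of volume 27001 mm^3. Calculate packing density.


V_sphere = 4/3*pi*2.8^3 = 91.9523 mm^3
Total V = 163*91.9523 = 14988.2249 mm^3
PD = 14988.2249 / 27001 = 0.555

0.555


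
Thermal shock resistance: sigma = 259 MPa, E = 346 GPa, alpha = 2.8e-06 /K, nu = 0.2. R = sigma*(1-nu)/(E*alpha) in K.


R = 259*(1-0.2)/(346*1000*2.8e-06) = 214 K

214


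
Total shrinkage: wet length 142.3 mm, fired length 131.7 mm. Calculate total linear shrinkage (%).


TS = (142.3 - 131.7) / 142.3 * 100 = 7.45%

7.45


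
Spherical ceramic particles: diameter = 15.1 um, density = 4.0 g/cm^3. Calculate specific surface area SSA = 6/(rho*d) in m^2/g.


SSA = 6 / (4.0 * 15.1) = 0.099 m^2/g

0.099


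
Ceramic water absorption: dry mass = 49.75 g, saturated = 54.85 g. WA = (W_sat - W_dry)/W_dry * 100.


WA = (54.85 - 49.75) / 49.75 * 100 = 10.25%

10.25


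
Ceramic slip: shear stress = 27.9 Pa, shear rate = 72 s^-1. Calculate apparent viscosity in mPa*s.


eta = tau/gamma * 1000 = 27.9/72 * 1000 = 387.5 mPa*s

387.5


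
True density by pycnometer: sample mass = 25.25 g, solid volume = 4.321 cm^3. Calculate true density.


TD = 25.25 / 4.321 = 5.844 g/cm^3

5.844


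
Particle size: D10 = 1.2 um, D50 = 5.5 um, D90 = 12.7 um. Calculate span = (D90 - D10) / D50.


Span = (12.7 - 1.2) / 5.5 = 11.5 / 5.5 = 2.091

2.091


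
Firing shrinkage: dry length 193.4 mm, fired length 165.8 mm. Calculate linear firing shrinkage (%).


FS = (193.4 - 165.8) / 193.4 * 100 = 14.27%

14.27


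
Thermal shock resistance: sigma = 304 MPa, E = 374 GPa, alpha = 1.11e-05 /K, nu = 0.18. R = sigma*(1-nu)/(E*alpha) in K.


R = 304*(1-0.18)/(374*1000*1.11e-05) = 60 K

60


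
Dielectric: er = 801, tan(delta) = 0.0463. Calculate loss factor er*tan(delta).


Loss = 801 * 0.0463 = 37.086

37.086


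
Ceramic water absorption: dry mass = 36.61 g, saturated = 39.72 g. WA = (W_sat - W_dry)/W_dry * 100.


WA = (39.72 - 36.61) / 36.61 * 100 = 8.49%

8.49


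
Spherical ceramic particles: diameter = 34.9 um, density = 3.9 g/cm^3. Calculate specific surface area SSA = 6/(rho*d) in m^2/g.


SSA = 6 / (3.9 * 34.9) = 0.044 m^2/g

0.044


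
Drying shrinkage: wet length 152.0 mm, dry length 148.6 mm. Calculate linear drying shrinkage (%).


DS = (152.0 - 148.6) / 152.0 * 100 = 2.24%

2.24


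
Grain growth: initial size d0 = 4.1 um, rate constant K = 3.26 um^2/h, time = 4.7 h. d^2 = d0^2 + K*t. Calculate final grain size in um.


d^2 = 4.1^2 + 3.26*4.7 = 32.132
d = sqrt(32.132) = 5.67 um

5.67


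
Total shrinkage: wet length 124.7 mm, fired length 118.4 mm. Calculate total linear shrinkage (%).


TS = (124.7 - 118.4) / 124.7 * 100 = 5.05%

5.05


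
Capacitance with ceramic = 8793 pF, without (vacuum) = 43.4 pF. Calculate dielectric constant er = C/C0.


er = 8793 / 43.4 = 202.6

202.6


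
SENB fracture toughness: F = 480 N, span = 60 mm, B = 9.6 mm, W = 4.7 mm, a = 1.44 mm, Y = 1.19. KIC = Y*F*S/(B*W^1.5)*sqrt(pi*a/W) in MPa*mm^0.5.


KIC = 1.19*480*60/(9.6*4.7^1.5)*sqrt(pi*1.44/4.7) = 343.74

343.74


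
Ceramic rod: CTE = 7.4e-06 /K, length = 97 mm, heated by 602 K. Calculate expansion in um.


dL = 7.4e-06 * 97 * 602 * 1000 = 432.116 um

432.116


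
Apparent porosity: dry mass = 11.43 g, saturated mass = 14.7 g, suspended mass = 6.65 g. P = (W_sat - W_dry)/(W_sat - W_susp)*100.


P = (14.7 - 11.43) / (14.7 - 6.65) * 100 = 3.27 / 8.05 * 100 = 40.6%

40.6


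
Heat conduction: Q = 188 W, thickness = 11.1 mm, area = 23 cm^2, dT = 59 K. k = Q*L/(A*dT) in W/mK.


k = 188*11.1/1000/(23/10000*59) = 15.38 W/mK

15.38


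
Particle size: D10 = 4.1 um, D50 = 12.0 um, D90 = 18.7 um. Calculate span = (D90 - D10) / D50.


Span = (18.7 - 4.1) / 12.0 = 14.6 / 12.0 = 1.217

1.217


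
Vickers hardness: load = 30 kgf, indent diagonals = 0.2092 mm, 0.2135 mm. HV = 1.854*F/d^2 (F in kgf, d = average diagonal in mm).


d_avg = (0.2092+0.2135)/2 = 0.21135 mm
HV = 1.854*30/0.21135^2 = 1245

1245


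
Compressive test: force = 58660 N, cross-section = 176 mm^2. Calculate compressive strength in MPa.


CS = 58660 / 176 = 333.3 MPa

333.3


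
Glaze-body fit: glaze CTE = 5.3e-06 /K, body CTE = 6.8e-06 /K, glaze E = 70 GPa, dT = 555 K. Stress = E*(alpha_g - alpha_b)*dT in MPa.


Stress = 70*1000*(5.3e-06 - 6.8e-06)*555 = -58.3 MPa

-58.3


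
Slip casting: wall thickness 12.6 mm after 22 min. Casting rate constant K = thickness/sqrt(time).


K = 12.6 / sqrt(22) = 12.6 / 4.6904 = 2.686 mm/min^0.5

2.686


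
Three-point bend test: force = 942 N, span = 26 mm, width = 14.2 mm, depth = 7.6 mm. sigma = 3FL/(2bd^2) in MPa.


sigma = 3*942*26/(2*14.2*7.6^2) = 44.8 MPa

44.8


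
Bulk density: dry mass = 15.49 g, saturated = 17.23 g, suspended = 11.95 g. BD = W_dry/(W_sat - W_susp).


BD = 15.49 / (17.23 - 11.95) = 15.49 / 5.28 = 2.934 g/cm^3

2.934


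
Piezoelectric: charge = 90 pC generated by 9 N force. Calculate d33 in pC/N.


d33 = 90 / 9 = 10.0 pC/N

10.0


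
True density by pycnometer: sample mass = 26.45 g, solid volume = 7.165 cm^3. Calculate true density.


TD = 26.45 / 7.165 = 3.692 g/cm^3

3.692


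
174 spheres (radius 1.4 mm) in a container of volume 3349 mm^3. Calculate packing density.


V_sphere = 4/3*pi*1.4^3 = 11.494 mm^3
Total V = 174*11.494 = 1999.956 mm^3
PD = 1999.956 / 3349 = 0.597

0.597


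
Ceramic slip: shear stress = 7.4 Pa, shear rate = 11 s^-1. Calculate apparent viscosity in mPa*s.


eta = tau/gamma * 1000 = 7.4/11 * 1000 = 672.7 mPa*s

672.7


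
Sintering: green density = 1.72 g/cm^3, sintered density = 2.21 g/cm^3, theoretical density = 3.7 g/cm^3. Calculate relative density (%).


Relative = 2.21 / 3.7 * 100 = 59.7%

59.7


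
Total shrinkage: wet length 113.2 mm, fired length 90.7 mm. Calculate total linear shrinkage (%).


TS = (113.2 - 90.7) / 113.2 * 100 = 19.88%

19.88


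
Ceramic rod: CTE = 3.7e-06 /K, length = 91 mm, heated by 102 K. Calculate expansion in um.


dL = 3.7e-06 * 91 * 102 * 1000 = 34.343 um

34.343


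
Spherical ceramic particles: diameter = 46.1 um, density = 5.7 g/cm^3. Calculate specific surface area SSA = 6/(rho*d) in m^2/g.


SSA = 6 / (5.7 * 46.1) = 0.023 m^2/g

0.023


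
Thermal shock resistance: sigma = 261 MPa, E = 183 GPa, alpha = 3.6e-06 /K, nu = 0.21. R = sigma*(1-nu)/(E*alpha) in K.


R = 261*(1-0.21)/(183*1000*3.6e-06) = 313 K

313


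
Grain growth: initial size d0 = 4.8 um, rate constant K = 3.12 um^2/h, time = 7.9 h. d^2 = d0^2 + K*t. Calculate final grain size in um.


d^2 = 4.8^2 + 3.12*7.9 = 47.688
d = sqrt(47.688) = 6.91 um

6.91


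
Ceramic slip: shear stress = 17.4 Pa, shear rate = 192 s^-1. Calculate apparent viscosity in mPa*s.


eta = tau/gamma * 1000 = 17.4/192 * 1000 = 90.6 mPa*s

90.6


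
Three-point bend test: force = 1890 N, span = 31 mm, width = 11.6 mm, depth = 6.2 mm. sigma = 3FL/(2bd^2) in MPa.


sigma = 3*1890*31/(2*11.6*6.2^2) = 197.1 MPa

197.1


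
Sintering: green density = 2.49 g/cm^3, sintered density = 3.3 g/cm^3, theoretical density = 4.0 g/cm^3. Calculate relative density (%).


Relative = 3.3 / 4.0 * 100 = 82.5%

82.5


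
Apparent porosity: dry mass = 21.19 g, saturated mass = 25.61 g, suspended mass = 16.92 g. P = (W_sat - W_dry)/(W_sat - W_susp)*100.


P = (25.61 - 21.19) / (25.61 - 16.92) * 100 = 4.42 / 8.69 * 100 = 50.9%

50.9


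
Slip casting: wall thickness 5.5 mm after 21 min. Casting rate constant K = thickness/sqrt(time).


K = 5.5 / sqrt(21) = 5.5 / 4.5826 = 1.2 mm/min^0.5

1.2


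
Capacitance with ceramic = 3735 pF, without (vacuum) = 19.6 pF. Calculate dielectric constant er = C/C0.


er = 3735 / 19.6 = 190.56

190.56


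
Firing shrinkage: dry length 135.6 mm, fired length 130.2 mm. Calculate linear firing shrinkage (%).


FS = (135.6 - 130.2) / 135.6 * 100 = 3.98%

3.98


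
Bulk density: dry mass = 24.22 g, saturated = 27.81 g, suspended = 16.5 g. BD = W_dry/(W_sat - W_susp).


BD = 24.22 / (27.81 - 16.5) = 24.22 / 11.31 = 2.141 g/cm^3

2.141


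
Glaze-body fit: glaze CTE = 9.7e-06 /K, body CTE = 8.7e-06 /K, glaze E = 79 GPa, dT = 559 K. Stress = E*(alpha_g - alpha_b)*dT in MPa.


Stress = 79*1000*(9.7e-06 - 8.7e-06)*559 = 44.2 MPa

44.2


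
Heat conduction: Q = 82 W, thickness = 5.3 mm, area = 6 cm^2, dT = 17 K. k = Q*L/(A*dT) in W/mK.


k = 82*5.3/1000/(6/10000*17) = 42.61 W/mK

42.61


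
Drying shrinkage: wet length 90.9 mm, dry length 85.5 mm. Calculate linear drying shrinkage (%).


DS = (90.9 - 85.5) / 90.9 * 100 = 5.94%

5.94


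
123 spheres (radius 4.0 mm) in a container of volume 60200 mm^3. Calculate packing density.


V_sphere = 4/3*pi*4.0^3 = 268.0826 mm^3
Total V = 123*268.0826 = 32974.1598 mm^3
PD = 32974.1598 / 60200 = 0.548

0.548


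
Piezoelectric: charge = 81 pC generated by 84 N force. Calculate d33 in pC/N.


d33 = 81 / 84 = 1.0 pC/N

1.0


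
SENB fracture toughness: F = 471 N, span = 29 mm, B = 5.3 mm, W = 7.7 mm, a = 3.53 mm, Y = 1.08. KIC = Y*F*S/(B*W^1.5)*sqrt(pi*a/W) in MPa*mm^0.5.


KIC = 1.08*471*29/(5.3*7.7^1.5)*sqrt(pi*3.53/7.7) = 156.33

156.33


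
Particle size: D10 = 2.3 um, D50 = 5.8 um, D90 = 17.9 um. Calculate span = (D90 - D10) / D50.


Span = (17.9 - 2.3) / 5.8 = 15.6 / 5.8 = 2.69

2.69


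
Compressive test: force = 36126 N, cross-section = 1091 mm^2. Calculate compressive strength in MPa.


CS = 36126 / 1091 = 33.1 MPa

33.1


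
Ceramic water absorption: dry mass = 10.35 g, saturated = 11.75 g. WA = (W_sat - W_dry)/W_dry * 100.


WA = (11.75 - 10.35) / 10.35 * 100 = 13.53%

13.53


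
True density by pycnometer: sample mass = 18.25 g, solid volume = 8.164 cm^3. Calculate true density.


TD = 18.25 / 8.164 = 2.235 g/cm^3

2.235


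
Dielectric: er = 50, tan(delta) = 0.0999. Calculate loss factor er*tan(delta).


Loss = 50 * 0.0999 = 4.995

4.995


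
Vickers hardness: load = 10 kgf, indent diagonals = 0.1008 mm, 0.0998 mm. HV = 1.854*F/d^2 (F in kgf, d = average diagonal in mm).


d_avg = (0.1008+0.0998)/2 = 0.1003 mm
HV = 1.854*10/0.1003^2 = 1843

1843


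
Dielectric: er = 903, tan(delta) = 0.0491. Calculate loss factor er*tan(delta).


Loss = 903 * 0.0491 = 44.337

44.337


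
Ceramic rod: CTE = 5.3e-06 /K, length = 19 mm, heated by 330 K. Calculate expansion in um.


dL = 5.3e-06 * 19 * 330 * 1000 = 33.231 um

33.231


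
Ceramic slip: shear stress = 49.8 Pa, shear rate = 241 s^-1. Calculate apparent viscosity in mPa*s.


eta = tau/gamma * 1000 = 49.8/241 * 1000 = 206.6 mPa*s

206.6


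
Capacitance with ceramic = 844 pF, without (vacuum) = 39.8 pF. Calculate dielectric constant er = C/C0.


er = 844 / 39.8 = 21.21

21.21


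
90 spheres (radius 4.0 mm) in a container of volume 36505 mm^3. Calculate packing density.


V_sphere = 4/3*pi*4.0^3 = 268.0826 mm^3
Total V = 90*268.0826 = 24127.434 mm^3
PD = 24127.434 / 36505 = 0.661

0.661


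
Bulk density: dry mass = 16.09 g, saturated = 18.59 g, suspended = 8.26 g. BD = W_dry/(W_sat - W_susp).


BD = 16.09 / (18.59 - 8.26) = 16.09 / 10.33 = 1.558 g/cm^3

1.558


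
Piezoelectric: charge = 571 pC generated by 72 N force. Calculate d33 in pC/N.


d33 = 571 / 72 = 7.9 pC/N

7.9


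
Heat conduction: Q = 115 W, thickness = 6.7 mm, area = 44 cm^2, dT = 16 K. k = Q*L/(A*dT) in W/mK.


k = 115*6.7/1000/(44/10000*16) = 10.94 W/mK

10.94


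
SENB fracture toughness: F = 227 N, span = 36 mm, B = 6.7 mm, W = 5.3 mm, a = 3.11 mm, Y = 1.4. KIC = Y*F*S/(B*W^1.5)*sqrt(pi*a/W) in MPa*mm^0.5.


KIC = 1.4*227*36/(6.7*5.3^1.5)*sqrt(pi*3.11/5.3) = 190.01

190.01


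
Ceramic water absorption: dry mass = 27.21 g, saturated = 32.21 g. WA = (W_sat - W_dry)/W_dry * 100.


WA = (32.21 - 27.21) / 27.21 * 100 = 18.38%

18.38


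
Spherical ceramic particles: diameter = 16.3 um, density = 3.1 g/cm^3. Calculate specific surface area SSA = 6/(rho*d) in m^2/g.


SSA = 6 / (3.1 * 16.3) = 0.119 m^2/g

0.119


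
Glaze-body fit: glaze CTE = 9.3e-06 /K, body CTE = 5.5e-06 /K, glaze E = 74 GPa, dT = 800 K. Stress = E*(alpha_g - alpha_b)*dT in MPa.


Stress = 74*1000*(9.3e-06 - 5.5e-06)*800 = 225.0 MPa

225.0


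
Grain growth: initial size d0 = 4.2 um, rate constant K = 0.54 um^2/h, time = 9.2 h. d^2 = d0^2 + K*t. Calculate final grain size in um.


d^2 = 4.2^2 + 0.54*9.2 = 22.608
d = sqrt(22.608) = 4.75 um

4.75


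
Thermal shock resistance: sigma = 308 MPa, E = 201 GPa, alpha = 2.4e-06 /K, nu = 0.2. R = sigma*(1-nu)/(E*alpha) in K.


R = 308*(1-0.2)/(201*1000*2.4e-06) = 511 K

511


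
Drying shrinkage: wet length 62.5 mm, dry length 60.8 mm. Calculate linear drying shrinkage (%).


DS = (62.5 - 60.8) / 62.5 * 100 = 2.72%

2.72


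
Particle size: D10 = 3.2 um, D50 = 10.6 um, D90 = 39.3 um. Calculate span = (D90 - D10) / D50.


Span = (39.3 - 3.2) / 10.6 = 36.1 / 10.6 = 3.406

3.406


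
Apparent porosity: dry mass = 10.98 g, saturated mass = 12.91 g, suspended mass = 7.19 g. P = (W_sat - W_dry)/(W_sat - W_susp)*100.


P = (12.91 - 10.98) / (12.91 - 7.19) * 100 = 1.93 / 5.72 * 100 = 33.7%

33.7


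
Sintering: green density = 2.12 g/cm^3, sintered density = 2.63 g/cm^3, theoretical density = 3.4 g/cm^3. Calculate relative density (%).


Relative = 2.63 / 3.4 * 100 = 77.4%

77.4


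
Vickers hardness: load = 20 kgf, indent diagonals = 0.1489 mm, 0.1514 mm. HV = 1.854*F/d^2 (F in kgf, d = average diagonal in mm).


d_avg = (0.1489+0.1514)/2 = 0.15015 mm
HV = 1.854*20/0.15015^2 = 1645

1645


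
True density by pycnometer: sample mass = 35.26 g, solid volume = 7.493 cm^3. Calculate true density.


TD = 35.26 / 7.493 = 4.706 g/cm^3

4.706


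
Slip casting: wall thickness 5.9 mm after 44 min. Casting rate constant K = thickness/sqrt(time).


K = 5.9 / sqrt(44) = 5.9 / 6.6332 = 0.889 mm/min^0.5

0.889


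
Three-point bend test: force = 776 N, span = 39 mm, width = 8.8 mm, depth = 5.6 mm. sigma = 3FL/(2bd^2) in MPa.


sigma = 3*776*39/(2*8.8*5.6^2) = 164.5 MPa

164.5


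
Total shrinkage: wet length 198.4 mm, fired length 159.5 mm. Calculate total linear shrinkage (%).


TS = (198.4 - 159.5) / 198.4 * 100 = 19.61%

19.61


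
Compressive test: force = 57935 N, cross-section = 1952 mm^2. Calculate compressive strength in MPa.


CS = 57935 / 1952 = 29.7 MPa

29.7


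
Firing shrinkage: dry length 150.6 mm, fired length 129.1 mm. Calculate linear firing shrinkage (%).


FS = (150.6 - 129.1) / 150.6 * 100 = 14.28%

14.28


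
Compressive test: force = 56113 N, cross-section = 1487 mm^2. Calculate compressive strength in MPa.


CS = 56113 / 1487 = 37.7 MPa

37.7


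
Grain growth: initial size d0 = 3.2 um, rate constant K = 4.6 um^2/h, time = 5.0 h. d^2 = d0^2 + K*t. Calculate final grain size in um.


d^2 = 3.2^2 + 4.6*5.0 = 33.24
d = sqrt(33.24) = 5.77 um

5.77


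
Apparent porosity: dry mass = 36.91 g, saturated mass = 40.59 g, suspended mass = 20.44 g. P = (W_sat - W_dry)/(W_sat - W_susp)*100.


P = (40.59 - 36.91) / (40.59 - 20.44) * 100 = 3.68 / 20.15 * 100 = 18.3%

18.3


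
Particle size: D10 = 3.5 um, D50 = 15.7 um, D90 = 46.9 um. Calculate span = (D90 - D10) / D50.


Span = (46.9 - 3.5) / 15.7 = 43.4 / 15.7 = 2.764

2.764


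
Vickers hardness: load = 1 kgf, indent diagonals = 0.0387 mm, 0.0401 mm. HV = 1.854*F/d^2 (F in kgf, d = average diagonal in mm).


d_avg = (0.0387+0.0401)/2 = 0.0394 mm
HV = 1.854*1/0.0394^2 = 1194

1194


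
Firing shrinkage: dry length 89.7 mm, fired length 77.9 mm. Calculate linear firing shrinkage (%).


FS = (89.7 - 77.9) / 89.7 * 100 = 13.15%

13.15


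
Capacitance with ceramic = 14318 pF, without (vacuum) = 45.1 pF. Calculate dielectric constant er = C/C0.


er = 14318 / 45.1 = 317.47

317.47


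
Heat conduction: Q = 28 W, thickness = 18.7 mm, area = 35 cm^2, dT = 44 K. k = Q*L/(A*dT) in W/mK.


k = 28*18.7/1000/(35/10000*44) = 3.4 W/mK

3.4


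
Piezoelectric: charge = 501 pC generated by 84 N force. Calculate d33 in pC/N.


d33 = 501 / 84 = 6.0 pC/N

6.0


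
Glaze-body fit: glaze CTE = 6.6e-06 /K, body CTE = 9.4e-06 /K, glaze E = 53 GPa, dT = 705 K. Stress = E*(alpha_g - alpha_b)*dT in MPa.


Stress = 53*1000*(6.6e-06 - 9.4e-06)*705 = -104.6 MPa

-104.6


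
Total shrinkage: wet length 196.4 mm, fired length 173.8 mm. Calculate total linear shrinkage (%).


TS = (196.4 - 173.8) / 196.4 * 100 = 11.51%

11.51


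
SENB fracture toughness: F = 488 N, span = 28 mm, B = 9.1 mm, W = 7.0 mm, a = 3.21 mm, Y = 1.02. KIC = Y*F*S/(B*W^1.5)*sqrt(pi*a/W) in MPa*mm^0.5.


KIC = 1.02*488*28/(9.1*7.0^1.5)*sqrt(pi*3.21/7.0) = 99.26

99.26


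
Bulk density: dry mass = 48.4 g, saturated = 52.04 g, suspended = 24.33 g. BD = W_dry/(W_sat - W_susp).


BD = 48.4 / (52.04 - 24.33) = 48.4 / 27.71 = 1.747 g/cm^3

1.747


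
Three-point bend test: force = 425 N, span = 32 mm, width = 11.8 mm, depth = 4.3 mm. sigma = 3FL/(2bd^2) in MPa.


sigma = 3*425*32/(2*11.8*4.3^2) = 93.5 MPa

93.5


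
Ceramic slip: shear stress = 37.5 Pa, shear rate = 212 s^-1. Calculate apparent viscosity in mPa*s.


eta = tau/gamma * 1000 = 37.5/212 * 1000 = 176.9 mPa*s

176.9


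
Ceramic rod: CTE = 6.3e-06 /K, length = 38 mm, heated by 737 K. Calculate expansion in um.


dL = 6.3e-06 * 38 * 737 * 1000 = 176.438 um

176.438


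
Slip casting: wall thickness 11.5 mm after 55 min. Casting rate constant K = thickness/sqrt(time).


K = 11.5 / sqrt(55) = 11.5 / 7.4162 = 1.551 mm/min^0.5

1.551


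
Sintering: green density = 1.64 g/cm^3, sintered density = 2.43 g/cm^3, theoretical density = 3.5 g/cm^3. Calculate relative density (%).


Relative = 2.43 / 3.5 * 100 = 69.4%

69.4


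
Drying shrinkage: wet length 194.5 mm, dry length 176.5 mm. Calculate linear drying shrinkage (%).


DS = (194.5 - 176.5) / 194.5 * 100 = 9.25%

9.25


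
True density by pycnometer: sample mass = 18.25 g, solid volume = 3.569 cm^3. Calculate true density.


TD = 18.25 / 3.569 = 5.113 g/cm^3

5.113


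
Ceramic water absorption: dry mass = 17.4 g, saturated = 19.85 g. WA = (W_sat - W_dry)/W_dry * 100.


WA = (19.85 - 17.4) / 17.4 * 100 = 14.08%

14.08


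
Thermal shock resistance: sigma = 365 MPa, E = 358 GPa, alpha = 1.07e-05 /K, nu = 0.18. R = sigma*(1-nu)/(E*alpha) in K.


R = 365*(1-0.18)/(358*1000*1.07e-05) = 78 K

78


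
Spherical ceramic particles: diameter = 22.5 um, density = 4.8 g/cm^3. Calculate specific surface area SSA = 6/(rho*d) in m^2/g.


SSA = 6 / (4.8 * 22.5) = 0.056 m^2/g

0.056


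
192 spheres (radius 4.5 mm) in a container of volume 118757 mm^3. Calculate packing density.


V_sphere = 4/3*pi*4.5^3 = 381.7035 mm^3
Total V = 192*381.7035 = 73287.072 mm^3
PD = 73287.072 / 118757 = 0.617

0.617


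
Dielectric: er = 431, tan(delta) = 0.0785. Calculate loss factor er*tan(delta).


Loss = 431 * 0.0785 = 33.834

33.834


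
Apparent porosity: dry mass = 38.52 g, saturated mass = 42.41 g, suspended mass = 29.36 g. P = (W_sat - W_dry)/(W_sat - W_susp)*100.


P = (42.41 - 38.52) / (42.41 - 29.36) * 100 = 3.89 / 13.05 * 100 = 29.8%

29.8


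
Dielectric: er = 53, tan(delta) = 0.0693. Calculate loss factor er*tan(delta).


Loss = 53 * 0.0693 = 3.673

3.673


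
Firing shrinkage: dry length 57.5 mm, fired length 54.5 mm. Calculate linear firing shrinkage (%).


FS = (57.5 - 54.5) / 57.5 * 100 = 5.22%

5.22


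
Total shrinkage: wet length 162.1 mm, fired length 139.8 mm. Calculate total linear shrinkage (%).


TS = (162.1 - 139.8) / 162.1 * 100 = 13.76%

13.76


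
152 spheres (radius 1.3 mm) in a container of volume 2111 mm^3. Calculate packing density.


V_sphere = 4/3*pi*1.3^3 = 9.2028 mm^3
Total V = 152*9.2028 = 1398.8256 mm^3
PD = 1398.8256 / 2111 = 0.663

0.663


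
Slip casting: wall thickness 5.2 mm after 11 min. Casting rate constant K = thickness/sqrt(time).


K = 5.2 / sqrt(11) = 5.2 / 3.3166 = 1.568 mm/min^0.5

1.568


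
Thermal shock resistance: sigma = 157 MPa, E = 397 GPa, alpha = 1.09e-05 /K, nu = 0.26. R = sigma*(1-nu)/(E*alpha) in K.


R = 157*(1-0.26)/(397*1000*1.09e-05) = 27 K

27


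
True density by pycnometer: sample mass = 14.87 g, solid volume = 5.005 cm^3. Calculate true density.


TD = 14.87 / 5.005 = 2.971 g/cm^3

2.971


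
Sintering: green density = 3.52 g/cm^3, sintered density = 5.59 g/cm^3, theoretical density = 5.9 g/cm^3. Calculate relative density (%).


Relative = 5.59 / 5.9 * 100 = 94.7%

94.7


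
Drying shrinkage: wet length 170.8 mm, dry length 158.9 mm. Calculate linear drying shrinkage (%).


DS = (170.8 - 158.9) / 170.8 * 100 = 6.97%

6.97


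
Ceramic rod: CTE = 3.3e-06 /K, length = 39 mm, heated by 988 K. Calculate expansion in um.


dL = 3.3e-06 * 39 * 988 * 1000 = 127.156 um

127.156


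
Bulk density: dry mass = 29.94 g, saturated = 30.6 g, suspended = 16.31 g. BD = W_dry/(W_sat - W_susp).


BD = 29.94 / (30.6 - 16.31) = 29.94 / 14.29 = 2.095 g/cm^3

2.095


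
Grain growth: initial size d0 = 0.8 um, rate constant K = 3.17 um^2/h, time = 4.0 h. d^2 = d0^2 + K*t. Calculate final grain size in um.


d^2 = 0.8^2 + 3.17*4.0 = 13.32
d = sqrt(13.32) = 3.65 um

3.65


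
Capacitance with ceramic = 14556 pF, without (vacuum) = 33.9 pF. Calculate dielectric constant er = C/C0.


er = 14556 / 33.9 = 429.38

429.38


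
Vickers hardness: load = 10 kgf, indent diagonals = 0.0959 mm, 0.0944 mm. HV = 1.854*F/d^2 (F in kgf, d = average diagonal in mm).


d_avg = (0.0959+0.0944)/2 = 0.09515 mm
HV = 1.854*10/0.09515^2 = 2048

2048


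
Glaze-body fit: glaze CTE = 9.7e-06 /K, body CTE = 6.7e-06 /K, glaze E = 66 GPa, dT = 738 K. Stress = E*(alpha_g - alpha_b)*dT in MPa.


Stress = 66*1000*(9.7e-06 - 6.7e-06)*738 = 146.1 MPa

146.1


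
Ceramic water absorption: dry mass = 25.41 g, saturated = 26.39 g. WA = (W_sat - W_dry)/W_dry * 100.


WA = (26.39 - 25.41) / 25.41 * 100 = 3.86%

3.86


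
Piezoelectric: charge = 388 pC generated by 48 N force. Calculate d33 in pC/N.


d33 = 388 / 48 = 8.1 pC/N

8.1


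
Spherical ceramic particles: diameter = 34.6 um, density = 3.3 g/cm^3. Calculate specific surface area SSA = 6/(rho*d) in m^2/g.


SSA = 6 / (3.3 * 34.6) = 0.053 m^2/g

0.053


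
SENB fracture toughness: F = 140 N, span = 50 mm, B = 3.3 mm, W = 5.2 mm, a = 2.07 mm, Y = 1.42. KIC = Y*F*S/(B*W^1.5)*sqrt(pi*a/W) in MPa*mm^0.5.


KIC = 1.42*140*50/(3.3*5.2^1.5)*sqrt(pi*2.07/5.2) = 284.07

284.07


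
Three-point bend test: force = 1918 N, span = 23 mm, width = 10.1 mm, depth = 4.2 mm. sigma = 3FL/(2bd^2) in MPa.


sigma = 3*1918*23/(2*10.1*4.2^2) = 371.4 MPa

371.4


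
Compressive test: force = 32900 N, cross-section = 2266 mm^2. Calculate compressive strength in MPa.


CS = 32900 / 2266 = 14.5 MPa

14.5


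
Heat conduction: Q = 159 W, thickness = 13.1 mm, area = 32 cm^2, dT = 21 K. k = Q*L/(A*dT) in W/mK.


k = 159*13.1/1000/(32/10000*21) = 31.0 W/mK

31.0


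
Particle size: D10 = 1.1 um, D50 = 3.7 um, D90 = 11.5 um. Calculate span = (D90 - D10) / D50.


Span = (11.5 - 1.1) / 3.7 = 10.4 / 3.7 = 2.811

2.811


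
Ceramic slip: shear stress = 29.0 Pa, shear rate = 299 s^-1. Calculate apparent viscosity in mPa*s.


eta = tau/gamma * 1000 = 29.0/299 * 1000 = 97.0 mPa*s

97.0


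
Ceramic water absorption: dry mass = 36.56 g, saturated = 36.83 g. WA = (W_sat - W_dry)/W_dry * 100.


WA = (36.83 - 36.56) / 36.56 * 100 = 0.74%

0.74


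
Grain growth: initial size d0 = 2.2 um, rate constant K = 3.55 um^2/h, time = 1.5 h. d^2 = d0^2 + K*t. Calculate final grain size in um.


d^2 = 2.2^2 + 3.55*1.5 = 10.165
d = sqrt(10.165) = 3.19 um

3.19


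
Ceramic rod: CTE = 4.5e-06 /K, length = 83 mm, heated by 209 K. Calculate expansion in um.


dL = 4.5e-06 * 83 * 209 * 1000 = 78.062 um

78.062


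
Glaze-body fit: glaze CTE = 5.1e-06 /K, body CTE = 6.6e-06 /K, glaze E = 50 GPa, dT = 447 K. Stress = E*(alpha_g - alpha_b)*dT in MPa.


Stress = 50*1000*(5.1e-06 - 6.6e-06)*447 = -33.5 MPa

-33.5


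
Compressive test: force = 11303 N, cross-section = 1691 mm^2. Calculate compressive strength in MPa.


CS = 11303 / 1691 = 6.7 MPa

6.7


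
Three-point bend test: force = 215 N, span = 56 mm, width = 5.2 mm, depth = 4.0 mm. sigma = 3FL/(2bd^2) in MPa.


sigma = 3*215*56/(2*5.2*4.0^2) = 217.1 MPa

217.1


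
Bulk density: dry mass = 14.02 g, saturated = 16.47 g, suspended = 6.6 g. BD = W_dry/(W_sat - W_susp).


BD = 14.02 / (16.47 - 6.6) = 14.02 / 9.87 = 1.42 g/cm^3

1.42


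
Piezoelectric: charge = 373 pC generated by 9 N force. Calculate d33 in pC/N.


d33 = 373 / 9 = 41.4 pC/N

41.4


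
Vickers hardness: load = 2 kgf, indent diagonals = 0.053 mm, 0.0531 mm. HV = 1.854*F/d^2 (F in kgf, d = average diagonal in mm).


d_avg = (0.053+0.0531)/2 = 0.05305 mm
HV = 1.854*2/0.05305^2 = 1318

1318


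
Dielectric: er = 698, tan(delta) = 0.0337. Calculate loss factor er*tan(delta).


Loss = 698 * 0.0337 = 23.523

23.523


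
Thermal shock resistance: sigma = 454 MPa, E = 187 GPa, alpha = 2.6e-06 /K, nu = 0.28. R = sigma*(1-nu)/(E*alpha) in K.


R = 454*(1-0.28)/(187*1000*2.6e-06) = 672 K

672


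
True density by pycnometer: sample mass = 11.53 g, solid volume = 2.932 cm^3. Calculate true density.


TD = 11.53 / 2.932 = 3.932 g/cm^3

3.932


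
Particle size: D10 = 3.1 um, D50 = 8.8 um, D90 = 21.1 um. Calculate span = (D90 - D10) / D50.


Span = (21.1 - 3.1) / 8.8 = 18.0 / 8.8 = 2.045

2.045


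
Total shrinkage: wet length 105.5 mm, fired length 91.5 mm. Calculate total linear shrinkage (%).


TS = (105.5 - 91.5) / 105.5 * 100 = 13.27%

13.27


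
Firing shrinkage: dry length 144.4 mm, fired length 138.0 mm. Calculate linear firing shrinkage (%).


FS = (144.4 - 138.0) / 144.4 * 100 = 4.43%

4.43


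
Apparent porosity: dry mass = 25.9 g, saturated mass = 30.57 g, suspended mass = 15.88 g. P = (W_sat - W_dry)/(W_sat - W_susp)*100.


P = (30.57 - 25.9) / (30.57 - 15.88) * 100 = 4.67 / 14.69 * 100 = 31.8%

31.8


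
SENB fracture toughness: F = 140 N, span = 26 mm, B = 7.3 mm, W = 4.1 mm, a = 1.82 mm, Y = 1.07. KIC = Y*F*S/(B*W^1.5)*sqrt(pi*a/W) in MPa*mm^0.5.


KIC = 1.07*140*26/(7.3*4.1^1.5)*sqrt(pi*1.82/4.1) = 75.89

75.89


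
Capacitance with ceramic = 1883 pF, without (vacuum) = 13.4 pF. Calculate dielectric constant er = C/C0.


er = 1883 / 13.4 = 140.52

140.52


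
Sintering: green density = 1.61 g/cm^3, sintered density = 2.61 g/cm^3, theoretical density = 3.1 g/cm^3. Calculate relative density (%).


Relative = 2.61 / 3.1 * 100 = 84.2%

84.2


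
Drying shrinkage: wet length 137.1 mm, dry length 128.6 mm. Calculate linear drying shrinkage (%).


DS = (137.1 - 128.6) / 137.1 * 100 = 6.2%

6.2


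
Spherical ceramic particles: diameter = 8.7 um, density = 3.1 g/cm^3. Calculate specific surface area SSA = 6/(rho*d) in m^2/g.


SSA = 6 / (3.1 * 8.7) = 0.222 m^2/g

0.222


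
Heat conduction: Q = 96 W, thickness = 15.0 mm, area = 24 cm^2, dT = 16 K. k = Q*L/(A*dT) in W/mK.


k = 96*15.0/1000/(24/10000*16) = 37.5 W/mK

37.5


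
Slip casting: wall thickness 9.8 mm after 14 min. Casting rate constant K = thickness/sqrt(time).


K = 9.8 / sqrt(14) = 9.8 / 3.7417 = 2.619 mm/min^0.5

2.619


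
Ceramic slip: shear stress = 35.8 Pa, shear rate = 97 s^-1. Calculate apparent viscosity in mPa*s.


eta = tau/gamma * 1000 = 35.8/97 * 1000 = 369.1 mPa*s

369.1


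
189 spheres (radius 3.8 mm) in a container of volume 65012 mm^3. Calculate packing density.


V_sphere = 4/3*pi*3.8^3 = 229.8473 mm^3
Total V = 189*229.8473 = 43441.1397 mm^3
PD = 43441.1397 / 65012 = 0.668

0.668


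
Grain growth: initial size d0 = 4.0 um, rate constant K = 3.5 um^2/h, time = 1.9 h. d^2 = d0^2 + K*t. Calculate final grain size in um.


d^2 = 4.0^2 + 3.5*1.9 = 22.65
d = sqrt(22.65) = 4.76 um

4.76


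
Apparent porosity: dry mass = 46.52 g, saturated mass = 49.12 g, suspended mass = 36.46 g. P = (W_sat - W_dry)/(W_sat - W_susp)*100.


P = (49.12 - 46.52) / (49.12 - 36.46) * 100 = 2.6 / 12.66 * 100 = 20.5%

20.5


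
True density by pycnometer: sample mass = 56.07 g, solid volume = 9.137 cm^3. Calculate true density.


TD = 56.07 / 9.137 = 6.137 g/cm^3

6.137


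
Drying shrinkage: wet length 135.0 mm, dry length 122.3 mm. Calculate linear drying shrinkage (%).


DS = (135.0 - 122.3) / 135.0 * 100 = 9.41%

9.41


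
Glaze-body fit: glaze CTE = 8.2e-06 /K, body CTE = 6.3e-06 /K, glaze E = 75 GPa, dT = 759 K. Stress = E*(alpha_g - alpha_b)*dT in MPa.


Stress = 75*1000*(8.2e-06 - 6.3e-06)*759 = 108.2 MPa

108.2


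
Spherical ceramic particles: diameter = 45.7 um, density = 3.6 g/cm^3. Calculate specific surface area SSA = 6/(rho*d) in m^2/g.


SSA = 6 / (3.6 * 45.7) = 0.036 m^2/g

0.036


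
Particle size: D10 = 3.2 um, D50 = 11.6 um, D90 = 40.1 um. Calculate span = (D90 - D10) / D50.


Span = (40.1 - 3.2) / 11.6 = 36.9 / 11.6 = 3.181

3.181


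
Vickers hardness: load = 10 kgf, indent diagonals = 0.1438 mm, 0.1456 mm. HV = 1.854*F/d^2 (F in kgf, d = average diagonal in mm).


d_avg = (0.1438+0.1456)/2 = 0.1447 mm
HV = 1.854*10/0.1447^2 = 885

885


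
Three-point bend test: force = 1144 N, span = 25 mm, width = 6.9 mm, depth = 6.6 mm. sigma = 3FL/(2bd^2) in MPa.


sigma = 3*1144*25/(2*6.9*6.6^2) = 142.7 MPa

142.7


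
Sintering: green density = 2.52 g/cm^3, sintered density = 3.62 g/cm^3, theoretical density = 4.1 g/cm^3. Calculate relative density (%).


Relative = 3.62 / 4.1 * 100 = 88.3%

88.3


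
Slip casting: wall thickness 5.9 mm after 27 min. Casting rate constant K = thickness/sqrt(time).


K = 5.9 / sqrt(27) = 5.9 / 5.1962 = 1.135 mm/min^0.5

1.135


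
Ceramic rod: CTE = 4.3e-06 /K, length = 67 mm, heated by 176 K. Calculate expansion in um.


dL = 4.3e-06 * 67 * 176 * 1000 = 50.706 um

50.706


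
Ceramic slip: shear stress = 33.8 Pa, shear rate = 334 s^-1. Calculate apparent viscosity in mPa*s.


eta = tau/gamma * 1000 = 33.8/334 * 1000 = 101.2 mPa*s

101.2


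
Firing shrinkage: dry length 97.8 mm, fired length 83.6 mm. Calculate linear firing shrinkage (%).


FS = (97.8 - 83.6) / 97.8 * 100 = 14.52%

14.52


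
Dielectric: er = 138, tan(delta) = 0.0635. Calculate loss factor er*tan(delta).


Loss = 138 * 0.0635 = 8.763

8.763


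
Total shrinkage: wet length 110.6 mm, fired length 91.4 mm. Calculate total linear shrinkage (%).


TS = (110.6 - 91.4) / 110.6 * 100 = 17.36%

17.36


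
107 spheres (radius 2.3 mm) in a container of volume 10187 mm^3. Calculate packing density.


V_sphere = 4/3*pi*2.3^3 = 50.965 mm^3
Total V = 107*50.965 = 5453.255 mm^3
PD = 5453.255 / 10187 = 0.535

0.535


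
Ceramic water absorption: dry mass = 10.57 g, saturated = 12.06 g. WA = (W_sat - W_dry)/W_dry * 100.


WA = (12.06 - 10.57) / 10.57 * 100 = 14.1%

14.1


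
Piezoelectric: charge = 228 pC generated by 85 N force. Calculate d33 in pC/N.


d33 = 228 / 85 = 2.7 pC/N

2.7


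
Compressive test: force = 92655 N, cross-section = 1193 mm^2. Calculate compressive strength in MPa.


CS = 92655 / 1193 = 77.7 MPa

77.7


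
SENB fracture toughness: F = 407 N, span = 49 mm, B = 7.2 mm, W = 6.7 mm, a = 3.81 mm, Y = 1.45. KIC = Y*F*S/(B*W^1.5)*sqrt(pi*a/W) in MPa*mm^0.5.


KIC = 1.45*407*49/(7.2*6.7^1.5)*sqrt(pi*3.81/6.7) = 309.54

309.54


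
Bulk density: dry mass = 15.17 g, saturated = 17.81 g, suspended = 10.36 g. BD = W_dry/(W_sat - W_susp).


BD = 15.17 / (17.81 - 10.36) = 15.17 / 7.45 = 2.036 g/cm^3

2.036


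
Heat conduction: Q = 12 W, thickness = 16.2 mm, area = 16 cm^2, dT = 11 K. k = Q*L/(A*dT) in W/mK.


k = 12*16.2/1000/(16/10000*11) = 11.05 W/mK

11.05


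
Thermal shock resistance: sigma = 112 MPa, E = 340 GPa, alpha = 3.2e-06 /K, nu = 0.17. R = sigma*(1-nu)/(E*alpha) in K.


R = 112*(1-0.17)/(340*1000*3.2e-06) = 85 K

85


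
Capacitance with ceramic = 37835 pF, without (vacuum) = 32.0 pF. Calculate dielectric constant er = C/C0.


er = 37835 / 32.0 = 1182.34

1182.34


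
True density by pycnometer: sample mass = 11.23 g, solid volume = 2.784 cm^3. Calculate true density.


TD = 11.23 / 2.784 = 4.034 g/cm^3

4.034


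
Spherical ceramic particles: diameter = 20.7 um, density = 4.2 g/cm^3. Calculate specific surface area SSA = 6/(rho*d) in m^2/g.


SSA = 6 / (4.2 * 20.7) = 0.069 m^2/g

0.069


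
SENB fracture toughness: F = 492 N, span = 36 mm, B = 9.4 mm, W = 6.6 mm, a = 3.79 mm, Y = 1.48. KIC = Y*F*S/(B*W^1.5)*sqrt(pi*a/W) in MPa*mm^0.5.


KIC = 1.48*492*36/(9.4*6.6^1.5)*sqrt(pi*3.79/6.6) = 220.91

220.91


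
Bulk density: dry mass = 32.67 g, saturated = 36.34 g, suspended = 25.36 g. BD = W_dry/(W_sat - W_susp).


BD = 32.67 / (36.34 - 25.36) = 32.67 / 10.98 = 2.975 g/cm^3

2.975


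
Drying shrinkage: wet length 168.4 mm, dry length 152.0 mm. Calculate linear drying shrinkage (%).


DS = (168.4 - 152.0) / 168.4 * 100 = 9.74%

9.74


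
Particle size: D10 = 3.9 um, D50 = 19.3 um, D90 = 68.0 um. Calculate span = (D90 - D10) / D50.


Span = (68.0 - 3.9) / 19.3 = 64.1 / 19.3 = 3.321

3.321


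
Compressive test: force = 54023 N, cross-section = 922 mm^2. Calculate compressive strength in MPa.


CS = 54023 / 922 = 58.6 MPa

58.6


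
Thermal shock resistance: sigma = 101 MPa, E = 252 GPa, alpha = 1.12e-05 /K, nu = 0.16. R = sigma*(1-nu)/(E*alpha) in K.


R = 101*(1-0.16)/(252*1000*1.12e-05) = 30 K

30


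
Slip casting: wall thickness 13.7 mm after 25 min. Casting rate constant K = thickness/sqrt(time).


K = 13.7 / sqrt(25) = 13.7 / 5.0 = 2.74 mm/min^0.5

2.74


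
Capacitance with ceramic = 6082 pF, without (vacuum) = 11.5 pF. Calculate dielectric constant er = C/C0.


er = 6082 / 11.5 = 528.87

528.87


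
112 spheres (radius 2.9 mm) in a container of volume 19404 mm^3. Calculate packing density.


V_sphere = 4/3*pi*2.9^3 = 102.1604 mm^3
Total V = 112*102.1604 = 11441.9648 mm^3
PD = 11441.9648 / 19404 = 0.59

0.59


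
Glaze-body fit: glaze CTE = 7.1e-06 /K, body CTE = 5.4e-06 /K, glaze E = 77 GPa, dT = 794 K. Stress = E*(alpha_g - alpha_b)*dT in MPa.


Stress = 77*1000*(7.1e-06 - 5.4e-06)*794 = 103.9 MPa

103.9


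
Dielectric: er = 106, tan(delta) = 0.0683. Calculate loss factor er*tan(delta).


Loss = 106 * 0.0683 = 7.24

7.24


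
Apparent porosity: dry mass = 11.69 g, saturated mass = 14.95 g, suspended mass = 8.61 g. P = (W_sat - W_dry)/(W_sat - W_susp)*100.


P = (14.95 - 11.69) / (14.95 - 8.61) * 100 = 3.26 / 6.34 * 100 = 51.4%

51.4


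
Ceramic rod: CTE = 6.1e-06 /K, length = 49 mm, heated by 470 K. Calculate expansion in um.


dL = 6.1e-06 * 49 * 470 * 1000 = 140.483 um

140.483


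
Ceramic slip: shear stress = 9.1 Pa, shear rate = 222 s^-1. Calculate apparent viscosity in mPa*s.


eta = tau/gamma * 1000 = 9.1/222 * 1000 = 41.0 mPa*s

41.0


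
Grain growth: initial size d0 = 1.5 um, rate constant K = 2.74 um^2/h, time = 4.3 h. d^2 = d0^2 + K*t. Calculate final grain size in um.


d^2 = 1.5^2 + 2.74*4.3 = 14.032
d = sqrt(14.032) = 3.75 um

3.75


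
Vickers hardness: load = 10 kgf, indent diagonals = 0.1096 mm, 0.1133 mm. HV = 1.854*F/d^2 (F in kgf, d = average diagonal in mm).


d_avg = (0.1096+0.1133)/2 = 0.11145 mm
HV = 1.854*10/0.11145^2 = 1493

1493


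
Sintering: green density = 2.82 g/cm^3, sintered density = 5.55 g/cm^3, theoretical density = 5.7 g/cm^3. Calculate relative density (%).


Relative = 5.55 / 5.7 * 100 = 97.4%

97.4


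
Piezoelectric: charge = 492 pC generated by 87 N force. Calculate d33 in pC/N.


d33 = 492 / 87 = 5.7 pC/N

5.7


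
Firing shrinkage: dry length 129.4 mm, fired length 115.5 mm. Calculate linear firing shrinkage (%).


FS = (129.4 - 115.5) / 129.4 * 100 = 10.74%

10.74


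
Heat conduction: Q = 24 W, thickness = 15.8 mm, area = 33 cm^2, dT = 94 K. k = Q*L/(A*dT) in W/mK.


k = 24*15.8/1000/(33/10000*94) = 1.22 W/mK

1.22


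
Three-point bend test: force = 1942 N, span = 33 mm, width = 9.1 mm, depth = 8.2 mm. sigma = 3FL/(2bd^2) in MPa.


sigma = 3*1942*33/(2*9.1*8.2^2) = 157.1 MPa

157.1
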